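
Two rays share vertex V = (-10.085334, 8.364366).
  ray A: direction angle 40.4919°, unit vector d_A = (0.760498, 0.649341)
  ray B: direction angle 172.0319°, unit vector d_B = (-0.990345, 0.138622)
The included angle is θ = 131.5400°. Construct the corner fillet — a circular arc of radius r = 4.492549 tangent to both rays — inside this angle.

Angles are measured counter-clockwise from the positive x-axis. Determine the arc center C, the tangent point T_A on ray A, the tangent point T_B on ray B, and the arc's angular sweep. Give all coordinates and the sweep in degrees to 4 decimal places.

bisector direction at 106.2619° = (-0.280028,0.959992)
center distance |VC| = r/sin(θ/2) = 4.492549/sin(65.7700°) = 4.926552
C = V + |VC|·bis = (-11.4649,13.0938)
T_A = V + ((C−V)·d_A)·d_A = V + 2.0219·d_A = (-8.5477,9.6772)
T_B = V + ((C−V)·d_B)·d_B = V + 2.0219·d_B = (-12.0877,8.6446)
sweep = 180° − θ = 48.4600°

center=(-11.4649,13.0938) T_A=(-8.5477,9.6772) T_B=(-12.0877,8.6446) sweep=48.4600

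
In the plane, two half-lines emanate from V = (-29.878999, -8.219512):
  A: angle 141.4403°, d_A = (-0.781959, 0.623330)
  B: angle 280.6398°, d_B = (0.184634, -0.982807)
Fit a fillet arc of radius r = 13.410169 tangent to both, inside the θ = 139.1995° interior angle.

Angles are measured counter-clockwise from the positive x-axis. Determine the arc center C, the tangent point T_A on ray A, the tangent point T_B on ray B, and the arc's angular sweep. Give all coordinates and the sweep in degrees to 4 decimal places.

center=(-42.1378,-15.5970) T_A=(-33.7788,-5.1108) T_B=(-28.9582,-13.1210) sweep=40.8005

bisector direction at 211.0401° = (-0.856807,-0.515637)
center distance |VC| = r/sin(θ/2) = 13.410169/sin(69.5998°) = 14.307531
C = V + |VC|·bis = (-42.1378,-15.5970)
T_A = V + ((C−V)·d_A)·d_A = V + 4.9873·d_A = (-33.7788,-5.1108)
T_B = V + ((C−V)·d_B)·d_B = V + 4.9873·d_B = (-28.9582,-13.1210)
sweep = 180° − θ = 40.8005°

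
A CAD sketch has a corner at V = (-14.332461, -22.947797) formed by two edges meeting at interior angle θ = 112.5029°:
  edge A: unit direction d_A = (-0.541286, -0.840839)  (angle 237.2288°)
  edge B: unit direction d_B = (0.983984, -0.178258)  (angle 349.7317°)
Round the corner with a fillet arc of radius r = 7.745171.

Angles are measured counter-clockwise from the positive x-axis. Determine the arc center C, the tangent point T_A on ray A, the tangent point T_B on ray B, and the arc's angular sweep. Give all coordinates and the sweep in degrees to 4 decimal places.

center=(-10.6211,-31.4914) T_A=(-17.1335,-27.2990) T_B=(-9.2405,-23.8703) sweep=67.4971

bisector direction at 293.4803° = (0.398433,-0.917197)
center distance |VC| = r/sin(θ/2) = 7.745171/sin(56.2514°) = 9.314880
C = V + |VC|·bis = (-10.6211,-31.4914)
T_A = V + ((C−V)·d_A)·d_A = V + 5.1749·d_A = (-17.1335,-27.2990)
T_B = V + ((C−V)·d_B)·d_B = V + 5.1749·d_B = (-9.2405,-23.8703)
sweep = 180° − θ = 67.4971°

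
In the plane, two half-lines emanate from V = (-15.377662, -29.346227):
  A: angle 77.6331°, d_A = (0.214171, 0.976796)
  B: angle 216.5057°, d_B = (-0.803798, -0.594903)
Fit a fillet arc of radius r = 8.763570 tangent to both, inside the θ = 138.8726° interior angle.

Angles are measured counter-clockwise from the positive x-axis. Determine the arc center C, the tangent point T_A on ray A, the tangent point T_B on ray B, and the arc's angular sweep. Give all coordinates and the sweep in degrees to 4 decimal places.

center=(-23.2338,-24.2579) T_A=(-14.6735,-26.1348) T_B=(-18.0203,-31.3021) sweep=41.1274

bisector direction at 147.0694° = (-0.839330,0.543623)
center distance |VC| = r/sin(θ/2) = 8.763570/sin(69.4363°) = 9.359966
C = V + |VC|·bis = (-23.2338,-24.2579)
T_A = V + ((C−V)·d_A)·d_A = V + 3.2877·d_A = (-14.6735,-26.1348)
T_B = V + ((C−V)·d_B)·d_B = V + 3.2877·d_B = (-18.0203,-31.3021)
sweep = 180° − θ = 41.1274°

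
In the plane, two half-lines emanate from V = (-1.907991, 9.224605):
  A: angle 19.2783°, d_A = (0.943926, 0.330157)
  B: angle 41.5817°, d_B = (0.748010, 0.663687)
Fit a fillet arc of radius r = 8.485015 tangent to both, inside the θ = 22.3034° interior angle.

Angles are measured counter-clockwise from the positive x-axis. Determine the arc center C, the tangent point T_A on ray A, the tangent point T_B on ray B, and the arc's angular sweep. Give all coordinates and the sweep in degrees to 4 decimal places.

center=(35.9199,31.4447) T_A=(38.7213,23.4355) T_B=(30.2885,37.7916) sweep=157.6966

bisector direction at 30.4300° = (0.862249,0.506485)
center distance |VC| = r/sin(θ/2) = 8.485015/sin(11.1517°) = 43.871214
C = V + |VC|·bis = (35.9199,31.4447)
T_A = V + ((C−V)·d_A)·d_A = V + 43.0429·d_A = (38.7213,23.4355)
T_B = V + ((C−V)·d_B)·d_B = V + 43.0429·d_B = (30.2885,37.7916)
sweep = 180° − θ = 157.6966°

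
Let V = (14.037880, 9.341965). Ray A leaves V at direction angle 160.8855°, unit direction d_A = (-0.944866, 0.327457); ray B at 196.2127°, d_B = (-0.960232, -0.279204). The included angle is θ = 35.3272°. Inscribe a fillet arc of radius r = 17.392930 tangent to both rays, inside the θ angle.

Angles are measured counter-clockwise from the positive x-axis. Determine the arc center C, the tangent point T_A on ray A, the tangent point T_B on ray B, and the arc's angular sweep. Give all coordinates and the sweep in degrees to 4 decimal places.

center=(-43.2652,10.7934) T_A=(-37.5698,27.2274) T_B=(-38.4091,-5.9079) sweep=144.6728

bisector direction at 178.5491° = (-0.999679,0.025320)
center distance |VC| = r/sin(θ/2) = 17.392930/sin(17.6636°) = 57.321483
C = V + |VC|·bis = (-43.2652,10.7934)
T_A = V + ((C−V)·d_A)·d_A = V + 54.6190·d_A = (-37.5698,27.2274)
T_B = V + ((C−V)·d_B)·d_B = V + 54.6190·d_B = (-38.4091,-5.9079)
sweep = 180° − θ = 144.6728°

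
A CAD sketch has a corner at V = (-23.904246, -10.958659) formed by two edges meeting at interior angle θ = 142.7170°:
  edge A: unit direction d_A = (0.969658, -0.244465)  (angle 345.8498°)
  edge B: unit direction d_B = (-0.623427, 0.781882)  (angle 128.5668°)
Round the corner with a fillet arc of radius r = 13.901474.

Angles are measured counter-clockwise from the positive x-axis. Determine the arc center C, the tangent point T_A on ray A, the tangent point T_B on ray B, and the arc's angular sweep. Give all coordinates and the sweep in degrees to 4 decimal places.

bisector direction at 57.2083° = (0.541586,0.840645)
center distance |VC| = r/sin(θ/2) = 13.901474/sin(71.3585°) = 14.671165
C = V + |VC|·bis = (-15.9585,1.3746)
T_A = V + ((C−V)·d_A)·d_A = V + 4.6896·d_A = (-19.3570,-12.1051)
T_B = V + ((C−V)·d_B)·d_B = V + 4.6896·d_B = (-26.8279,-7.2920)
sweep = 180° − θ = 37.2830°

center=(-15.9585,1.3746) T_A=(-19.3570,-12.1051) T_B=(-26.8279,-7.2920) sweep=37.2830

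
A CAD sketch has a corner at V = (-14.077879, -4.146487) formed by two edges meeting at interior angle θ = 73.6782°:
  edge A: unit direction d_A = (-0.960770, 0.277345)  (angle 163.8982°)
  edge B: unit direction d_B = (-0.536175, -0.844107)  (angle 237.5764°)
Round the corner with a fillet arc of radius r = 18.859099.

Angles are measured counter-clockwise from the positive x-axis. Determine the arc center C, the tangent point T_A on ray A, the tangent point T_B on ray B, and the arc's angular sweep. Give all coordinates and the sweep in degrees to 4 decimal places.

bisector direction at 200.7373° = (-0.935214,-0.354084)
center distance |VC| = r/sin(θ/2) = 18.859099/sin(36.8391°) = 31.454379
C = V + |VC|·bis = (-43.4944,-15.2840)
T_A = V + ((C−V)·d_A)·d_A = V + 25.1736·d_A = (-38.2640,2.8353)
T_B = V + ((C−V)·d_B)·d_B = V + 25.1736·d_B = (-27.5753,-25.3957)
sweep = 180° − θ = 106.3218°

center=(-43.4944,-15.2840) T_A=(-38.2640,2.8353) T_B=(-27.5753,-25.3957) sweep=106.3218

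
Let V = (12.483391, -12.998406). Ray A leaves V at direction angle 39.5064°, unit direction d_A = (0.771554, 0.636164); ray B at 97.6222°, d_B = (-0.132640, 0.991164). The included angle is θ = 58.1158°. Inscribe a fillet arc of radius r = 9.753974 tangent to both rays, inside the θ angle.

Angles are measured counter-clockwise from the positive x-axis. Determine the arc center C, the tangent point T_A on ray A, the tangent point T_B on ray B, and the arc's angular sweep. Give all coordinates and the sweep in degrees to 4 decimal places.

center=(19.8227,5.6950) T_A=(26.0278,-1.8307) T_B=(10.1549,4.4013) sweep=121.8842

bisector direction at 68.5643° = (0.365457,0.930828)
center distance |VC| = r/sin(θ/2) = 9.753974/sin(29.0579°) = 20.082582
C = V + |VC|·bis = (19.8227,5.6950)
T_A = V + ((C−V)·d_A)·d_A = V + 17.5548·d_A = (26.0278,-1.8307)
T_B = V + ((C−V)·d_B)·d_B = V + 17.5548·d_B = (10.1549,4.4013)
sweep = 180° − θ = 121.8842°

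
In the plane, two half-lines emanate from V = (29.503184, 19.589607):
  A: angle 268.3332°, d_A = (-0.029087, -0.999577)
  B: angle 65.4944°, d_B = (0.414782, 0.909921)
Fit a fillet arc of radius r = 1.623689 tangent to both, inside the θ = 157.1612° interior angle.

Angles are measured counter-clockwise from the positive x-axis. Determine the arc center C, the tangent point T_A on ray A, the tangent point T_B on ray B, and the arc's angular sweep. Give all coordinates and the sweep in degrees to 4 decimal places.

bisector direction at 346.9138° = (0.974031,-0.226417)
center distance |VC| = r/sin(θ/2) = 1.623689/sin(78.5806°) = 1.656480
C = V + |VC|·bis = (31.1166,19.2146)
T_A = V + ((C−V)·d_A)·d_A = V + 0.3280·d_A = (29.4936,19.2618)
T_B = V + ((C−V)·d_B)·d_B = V + 0.3280·d_B = (29.6392,19.8880)
sweep = 180° − θ = 22.8388°

center=(31.1166,19.2146) T_A=(29.4936,19.2618) T_B=(29.6392,19.8880) sweep=22.8388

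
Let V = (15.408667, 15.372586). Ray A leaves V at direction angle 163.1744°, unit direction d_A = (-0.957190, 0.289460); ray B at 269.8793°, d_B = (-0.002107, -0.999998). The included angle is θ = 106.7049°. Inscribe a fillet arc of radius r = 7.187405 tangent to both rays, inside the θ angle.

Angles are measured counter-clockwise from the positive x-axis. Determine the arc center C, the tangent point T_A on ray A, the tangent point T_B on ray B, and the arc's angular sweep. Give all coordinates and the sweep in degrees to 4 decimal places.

bisector direction at 216.5268° = (-0.803578,-0.595199)
center distance |VC| = r/sin(θ/2) = 7.187405/sin(53.3524°) = 8.958251
C = V + |VC|·bis = (8.2100,10.0406)
T_A = V + ((C−V)·d_A)·d_A = V + 5.3471·d_A = (10.2905,16.9204)
T_B = V + ((C−V)·d_B)·d_B = V + 5.3471·d_B = (15.3974,10.0255)
sweep = 180° − θ = 73.2951°

center=(8.2100,10.0406) T_A=(10.2905,16.9204) T_B=(15.3974,10.0255) sweep=73.2951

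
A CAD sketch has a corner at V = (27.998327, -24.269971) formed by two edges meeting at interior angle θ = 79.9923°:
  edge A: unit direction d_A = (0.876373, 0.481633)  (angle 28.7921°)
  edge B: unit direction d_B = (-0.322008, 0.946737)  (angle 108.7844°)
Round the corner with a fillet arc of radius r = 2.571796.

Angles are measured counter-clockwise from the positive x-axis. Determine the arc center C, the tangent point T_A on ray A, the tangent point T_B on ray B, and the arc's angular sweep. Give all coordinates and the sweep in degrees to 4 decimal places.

center=(29.4461,-20.5397) T_A=(30.6847,-22.7936) T_B=(27.0113,-21.3679) sweep=100.0077

bisector direction at 68.7882° = (0.361816,0.932250)
center distance |VC| = r/sin(θ/2) = 2.571796/sin(39.9962°) = 4.001325
C = V + |VC|·bis = (29.4461,-20.5397)
T_A = V + ((C−V)·d_A)·d_A = V + 3.0654·d_A = (30.6847,-22.7936)
T_B = V + ((C−V)·d_B)·d_B = V + 3.0654·d_B = (27.0113,-21.3679)
sweep = 180° − θ = 100.0077°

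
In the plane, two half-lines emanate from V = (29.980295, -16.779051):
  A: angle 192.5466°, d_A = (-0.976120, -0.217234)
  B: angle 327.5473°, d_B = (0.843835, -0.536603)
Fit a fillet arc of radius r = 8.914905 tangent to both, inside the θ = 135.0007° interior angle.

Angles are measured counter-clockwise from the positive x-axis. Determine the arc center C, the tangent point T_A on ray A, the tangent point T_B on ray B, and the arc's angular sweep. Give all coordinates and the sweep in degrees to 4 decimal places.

center=(28.3125,-26.2832) T_A=(26.3759,-17.5812) T_B=(33.0962,-18.7605) sweep=44.9993

bisector direction at 260.0469° = (-0.172841,-0.984950)
center distance |VC| = r/sin(θ/2) = 8.914905/sin(67.5003°) = 9.649399
C = V + |VC|·bis = (28.3125,-26.2832)
T_A = V + ((C−V)·d_A)·d_A = V + 3.6926·d_A = (26.3759,-17.5812)
T_B = V + ((C−V)·d_B)·d_B = V + 3.6926·d_B = (33.0962,-18.7605)
sweep = 180° − θ = 44.9993°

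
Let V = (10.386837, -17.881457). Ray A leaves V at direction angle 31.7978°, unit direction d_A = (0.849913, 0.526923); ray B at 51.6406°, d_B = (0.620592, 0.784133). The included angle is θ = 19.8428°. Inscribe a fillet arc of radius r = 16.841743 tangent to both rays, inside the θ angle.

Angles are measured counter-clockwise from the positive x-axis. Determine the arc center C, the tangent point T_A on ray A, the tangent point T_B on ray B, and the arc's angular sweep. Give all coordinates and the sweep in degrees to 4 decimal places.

bisector direction at 41.7192° = (0.746415,0.665481)
center distance |VC| = r/sin(θ/2) = 16.841743/sin(9.9214°) = 97.748309
C = V + |VC|·bis = (83.3477,47.1681)
T_A = V + ((C−V)·d_A)·d_A = V + 96.2865·d_A = (92.2220,32.8541)
T_B = V + ((C−V)·d_B)·d_B = V + 96.2865·d_B = (70.1415,57.6200)
sweep = 180° − θ = 160.1572°

center=(83.3477,47.1681) T_A=(92.2220,32.8541) T_B=(70.1415,57.6200) sweep=160.1572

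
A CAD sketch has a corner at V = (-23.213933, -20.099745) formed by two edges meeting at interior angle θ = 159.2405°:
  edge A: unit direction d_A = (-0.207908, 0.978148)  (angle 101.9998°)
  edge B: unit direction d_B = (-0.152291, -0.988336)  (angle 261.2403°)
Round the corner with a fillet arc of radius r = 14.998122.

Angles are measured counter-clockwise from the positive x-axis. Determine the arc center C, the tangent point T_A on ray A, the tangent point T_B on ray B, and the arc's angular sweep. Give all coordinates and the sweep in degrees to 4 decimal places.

bisector direction at 181.6200° = (-0.999600,-0.028271)
center distance |VC| = r/sin(θ/2) = 14.998122/sin(79.6202°) = 15.247647
C = V + |VC|·bis = (-38.4555,-20.5308)
T_A = V + ((C−V)·d_A)·d_A = V + 2.7472·d_A = (-23.7851,-17.4126)
T_B = V + ((C−V)·d_B)·d_B = V + 2.7472·d_B = (-23.6323,-22.8149)
sweep = 180° − θ = 20.7595°

center=(-38.4555,-20.5308) T_A=(-23.7851,-17.4126) T_B=(-23.6323,-22.8149) sweep=20.7595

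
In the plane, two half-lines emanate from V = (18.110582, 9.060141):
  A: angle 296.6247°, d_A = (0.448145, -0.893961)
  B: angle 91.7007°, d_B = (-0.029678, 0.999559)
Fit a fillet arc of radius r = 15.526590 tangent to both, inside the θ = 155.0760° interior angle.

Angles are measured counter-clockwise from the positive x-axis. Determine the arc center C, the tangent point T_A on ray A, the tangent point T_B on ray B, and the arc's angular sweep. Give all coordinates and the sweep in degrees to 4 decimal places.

center=(33.5285,12.9508) T_A=(19.6483,5.9926) T_B=(18.0087,12.4900) sweep=24.9240

bisector direction at 14.1627° = (0.969605,0.244676)
center distance |VC| = r/sin(θ/2) = 15.526590/sin(77.5380°) = 15.901234
C = V + |VC|·bis = (33.5285,12.9508)
T_A = V + ((C−V)·d_A)·d_A = V + 3.4314·d_A = (19.6483,5.9926)
T_B = V + ((C−V)·d_B)·d_B = V + 3.4314·d_B = (18.0087,12.4900)
sweep = 180° − θ = 24.9240°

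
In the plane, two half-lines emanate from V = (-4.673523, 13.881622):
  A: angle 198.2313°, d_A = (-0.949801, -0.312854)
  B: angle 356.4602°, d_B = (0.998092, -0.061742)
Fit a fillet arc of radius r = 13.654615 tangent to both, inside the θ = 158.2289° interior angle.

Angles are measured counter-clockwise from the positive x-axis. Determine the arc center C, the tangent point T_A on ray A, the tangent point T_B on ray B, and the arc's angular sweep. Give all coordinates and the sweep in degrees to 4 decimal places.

center=(-2.8957,0.0909) T_A=(-7.1676,13.0601) T_B=(-2.0526,13.7195) sweep=21.7711

bisector direction at 277.3458° = (0.127857,-0.991793)
center distance |VC| = r/sin(θ/2) = 13.654615/sin(79.1145°) = 13.904813
C = V + |VC|·bis = (-2.8957,0.0909)
T_A = V + ((C−V)·d_A)·d_A = V + 2.6259·d_A = (-7.1676,13.0601)
T_B = V + ((C−V)·d_B)·d_B = V + 2.6259·d_B = (-2.0526,13.7195)
sweep = 180° − θ = 21.7711°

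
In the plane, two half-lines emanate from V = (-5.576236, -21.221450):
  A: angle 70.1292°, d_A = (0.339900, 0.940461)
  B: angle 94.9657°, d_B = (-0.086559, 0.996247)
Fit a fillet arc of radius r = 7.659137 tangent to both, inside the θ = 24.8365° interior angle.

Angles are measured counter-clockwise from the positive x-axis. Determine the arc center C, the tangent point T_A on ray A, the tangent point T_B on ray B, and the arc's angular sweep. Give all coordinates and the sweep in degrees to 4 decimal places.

bisector direction at 82.5474° = (0.129705,0.991553)
center distance |VC| = r/sin(θ/2) = 7.659137/sin(12.4183°) = 35.616205
C = V + |VC|·bis = (-0.9566,14.0939)
T_A = V + ((C−V)·d_A)·d_A = V + 34.7829·d_A = (6.2465,11.4905)
T_B = V + ((C−V)·d_B)·d_B = V + 34.7829·d_B = (-8.5870,13.4309)
sweep = 180° − θ = 155.1635°

center=(-0.9566,14.0939) T_A=(6.2465,11.4905) T_B=(-8.5870,13.4309) sweep=155.1635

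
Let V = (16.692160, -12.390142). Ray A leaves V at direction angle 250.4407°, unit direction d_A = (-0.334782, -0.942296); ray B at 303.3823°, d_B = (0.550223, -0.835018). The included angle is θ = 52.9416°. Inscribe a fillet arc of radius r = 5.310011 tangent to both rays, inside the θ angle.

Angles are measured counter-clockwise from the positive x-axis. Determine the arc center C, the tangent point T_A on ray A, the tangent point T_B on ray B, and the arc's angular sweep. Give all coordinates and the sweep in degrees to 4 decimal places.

bisector direction at 276.9115° = (0.120336,-0.992733)
center distance |VC| = r/sin(θ/2) = 5.310011/sin(26.4708°) = 11.912754
C = V + |VC|·bis = (18.1257,-24.2163)
T_A = V + ((C−V)·d_A)·d_A = V + 10.6638·d_A = (13.1221,-22.4386)
T_B = V + ((C−V)·d_B)·d_B = V + 10.6638·d_B = (22.5596,-21.2946)
sweep = 180° − θ = 127.0584°

center=(18.1257,-24.2163) T_A=(13.1221,-22.4386) T_B=(22.5596,-21.2946) sweep=127.0584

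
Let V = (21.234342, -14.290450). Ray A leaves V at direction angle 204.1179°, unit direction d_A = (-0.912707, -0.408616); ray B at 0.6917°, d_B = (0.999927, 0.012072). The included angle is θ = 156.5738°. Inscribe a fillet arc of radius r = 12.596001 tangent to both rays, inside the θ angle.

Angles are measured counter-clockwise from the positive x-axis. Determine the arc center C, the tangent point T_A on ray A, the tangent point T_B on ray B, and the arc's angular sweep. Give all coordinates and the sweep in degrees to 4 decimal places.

center=(23.9977,-26.8540) T_A=(18.8508,-15.3576) T_B=(23.8457,-14.2589) sweep=23.4262

bisector direction at 282.4048° = (0.214817,-0.976654)
center distance |VC| = r/sin(θ/2) = 12.596001/sin(78.2869°) = 12.863873
C = V + |VC|·bis = (23.9977,-26.8540)
T_A = V + ((C−V)·d_A)·d_A = V + 2.6115·d_A = (18.8508,-15.3576)
T_B = V + ((C−V)·d_B)·d_B = V + 2.6115·d_B = (23.8457,-14.2589)
sweep = 180° − θ = 23.4262°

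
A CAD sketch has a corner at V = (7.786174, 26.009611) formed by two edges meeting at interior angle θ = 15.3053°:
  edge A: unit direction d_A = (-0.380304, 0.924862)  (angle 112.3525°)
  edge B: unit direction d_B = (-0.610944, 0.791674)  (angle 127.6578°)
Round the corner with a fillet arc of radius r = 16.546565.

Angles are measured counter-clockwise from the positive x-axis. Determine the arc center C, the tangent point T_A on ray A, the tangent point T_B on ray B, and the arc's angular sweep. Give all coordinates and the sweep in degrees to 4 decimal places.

bisector direction at 120.0052° = (-0.500078,0.865980)
center distance |VC| = r/sin(θ/2) = 16.546565/sin(7.6527°) = 124.254079
C = V + |VC|·bis = (-54.3505,133.6112)
T_A = V + ((C−V)·d_A)·d_A = V + 123.1474·d_A = (-39.0473,139.9039)
T_B = V + ((C−V)·d_B)·d_B = V + 123.1474·d_B = (-67.4500,123.5022)
sweep = 180° − θ = 164.6947°

center=(-54.3505,133.6112) T_A=(-39.0473,139.9039) T_B=(-67.4500,123.5022) sweep=164.6947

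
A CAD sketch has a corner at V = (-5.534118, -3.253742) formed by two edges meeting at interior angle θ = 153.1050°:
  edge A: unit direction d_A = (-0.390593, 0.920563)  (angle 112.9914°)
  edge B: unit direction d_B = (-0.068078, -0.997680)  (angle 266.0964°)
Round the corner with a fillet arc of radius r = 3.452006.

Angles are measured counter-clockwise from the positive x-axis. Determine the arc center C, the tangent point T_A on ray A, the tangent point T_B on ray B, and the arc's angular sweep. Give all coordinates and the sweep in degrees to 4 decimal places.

center=(-9.0343,-3.8422) T_A=(-5.8565,-2.4939) T_B=(-5.5903,-4.0772) sweep=26.8950

bisector direction at 189.5439° = (-0.986159,-0.165803)
center distance |VC| = r/sin(θ/2) = 3.452006/sin(76.5525°) = 3.549316
C = V + |VC|·bis = (-9.0343,-3.8422)
T_A = V + ((C−V)·d_A)·d_A = V + 0.8254·d_A = (-5.8565,-2.4939)
T_B = V + ((C−V)·d_B)·d_B = V + 0.8254·d_B = (-5.5903,-4.0772)
sweep = 180° − θ = 26.8950°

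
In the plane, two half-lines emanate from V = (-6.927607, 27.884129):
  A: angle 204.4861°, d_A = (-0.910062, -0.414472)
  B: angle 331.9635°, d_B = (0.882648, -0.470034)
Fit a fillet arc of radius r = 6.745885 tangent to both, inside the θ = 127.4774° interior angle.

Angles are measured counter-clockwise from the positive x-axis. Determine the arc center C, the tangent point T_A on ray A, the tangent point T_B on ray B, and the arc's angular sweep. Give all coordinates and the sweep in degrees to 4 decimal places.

bisector direction at 268.2248° = (-0.030978,-0.999520)
center distance |VC| = r/sin(θ/2) = 6.745885/sin(63.7387°) = 7.522295
C = V + |VC|·bis = (-7.1606,20.3654)
T_A = V + ((C−V)·d_A)·d_A = V + 3.3284·d_A = (-9.9566,26.5046)
T_B = V + ((C−V)·d_B)·d_B = V + 3.3284·d_B = (-3.9898,26.3197)
sweep = 180° − θ = 52.5226°

center=(-7.1606,20.3654) T_A=(-9.9566,26.5046) T_B=(-3.9898,26.3197) sweep=52.5226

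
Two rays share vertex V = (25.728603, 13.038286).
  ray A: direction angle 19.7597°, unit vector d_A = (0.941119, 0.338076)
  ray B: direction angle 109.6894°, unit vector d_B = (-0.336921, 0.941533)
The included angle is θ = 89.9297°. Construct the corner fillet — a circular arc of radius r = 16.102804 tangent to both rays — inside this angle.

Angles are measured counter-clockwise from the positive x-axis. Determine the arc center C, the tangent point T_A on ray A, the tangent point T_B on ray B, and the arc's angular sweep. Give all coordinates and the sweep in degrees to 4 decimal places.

center=(35.4579,33.6436) T_A=(40.9019,18.4889) T_B=(20.2966,28.2182) sweep=90.0703

bisector direction at 64.7245° = (0.426970,0.904266)
center distance |VC| = r/sin(θ/2) = 16.102804/sin(44.9648°) = 22.786787
C = V + |VC|·bis = (35.4579,33.6436)
T_A = V + ((C−V)·d_A)·d_A = V + 16.1226·d_A = (40.9019,18.4889)
T_B = V + ((C−V)·d_B)·d_B = V + 16.1226·d_B = (20.2966,28.2182)
sweep = 180° − θ = 90.0703°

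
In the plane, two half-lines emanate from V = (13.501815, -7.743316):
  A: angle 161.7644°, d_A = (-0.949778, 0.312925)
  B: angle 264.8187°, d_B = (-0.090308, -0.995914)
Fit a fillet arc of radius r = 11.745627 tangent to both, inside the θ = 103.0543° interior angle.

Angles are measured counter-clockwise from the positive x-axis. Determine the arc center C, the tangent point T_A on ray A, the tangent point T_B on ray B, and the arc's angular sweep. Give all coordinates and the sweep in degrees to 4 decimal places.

center=(0.9613,-15.9783) T_A=(4.6368,-4.8225) T_B=(12.6589,-17.0390) sweep=76.9457

bisector direction at 213.2916° = (-0.835888,-0.548900)
center distance |VC| = r/sin(θ/2) = 11.745627/sin(51.5271°) = 15.002658
C = V + |VC|·bis = (0.9613,-15.9783)
T_A = V + ((C−V)·d_A)·d_A = V + 9.3338·d_A = (4.6368,-4.8225)
T_B = V + ((C−V)·d_B)·d_B = V + 9.3338·d_B = (12.6589,-17.0390)
sweep = 180° − θ = 76.9457°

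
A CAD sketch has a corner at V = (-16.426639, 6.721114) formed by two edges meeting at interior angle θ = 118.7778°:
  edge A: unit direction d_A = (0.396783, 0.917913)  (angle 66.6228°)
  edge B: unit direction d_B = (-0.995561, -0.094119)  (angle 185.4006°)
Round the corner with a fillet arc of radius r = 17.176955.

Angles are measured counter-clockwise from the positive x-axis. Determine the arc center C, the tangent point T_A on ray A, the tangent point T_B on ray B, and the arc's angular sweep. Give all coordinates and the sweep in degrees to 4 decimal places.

bisector direction at 126.0117° = (-0.587950,0.808897)
center distance |VC| = r/sin(θ/2) = 17.176955/sin(59.3889°) = 19.958272
C = V + |VC|·bis = (-28.1611,22.8653)
T_A = V + ((C−V)·d_A)·d_A = V + 10.1629·d_A = (-12.3942,16.0498)
T_B = V + ((C−V)·d_B)·d_B = V + 10.1629·d_B = (-26.5444,5.7646)
sweep = 180° − θ = 61.2222°

center=(-28.1611,22.8653) T_A=(-12.3942,16.0498) T_B=(-26.5444,5.7646) sweep=61.2222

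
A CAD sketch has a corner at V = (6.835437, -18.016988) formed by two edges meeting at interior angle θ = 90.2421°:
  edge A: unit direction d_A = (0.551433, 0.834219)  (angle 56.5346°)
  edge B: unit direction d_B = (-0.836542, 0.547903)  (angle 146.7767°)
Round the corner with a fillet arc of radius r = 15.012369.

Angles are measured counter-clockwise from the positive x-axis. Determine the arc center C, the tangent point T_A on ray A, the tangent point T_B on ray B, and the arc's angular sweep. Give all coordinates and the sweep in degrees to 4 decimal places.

center=(2.5552,2.7321) T_A=(15.0789,-5.5462) T_B=(-5.6701,-9.8263) sweep=89.7579

bisector direction at 101.6556° = (-0.202029,0.979379)
center distance |VC| = r/sin(θ/2) = 15.012369/sin(45.1210°) = 21.185983
C = V + |VC|·bis = (2.5552,2.7321)
T_A = V + ((C−V)·d_A)·d_A = V + 14.9491·d_A = (15.0789,-5.5462)
T_B = V + ((C−V)·d_B)·d_B = V + 14.9491·d_B = (-5.6701,-9.8263)
sweep = 180° − θ = 89.7579°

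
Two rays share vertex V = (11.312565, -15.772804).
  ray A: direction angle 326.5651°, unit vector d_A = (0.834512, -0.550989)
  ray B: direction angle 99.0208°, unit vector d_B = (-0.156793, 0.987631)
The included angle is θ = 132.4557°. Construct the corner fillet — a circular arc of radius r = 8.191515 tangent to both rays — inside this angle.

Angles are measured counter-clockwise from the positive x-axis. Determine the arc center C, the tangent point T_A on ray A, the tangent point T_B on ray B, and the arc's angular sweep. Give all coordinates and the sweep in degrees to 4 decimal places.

center=(18.8370,-10.9249) T_A=(14.3236,-17.7608) T_B=(10.7468,-12.2093) sweep=47.5443

bisector direction at 32.7929° = (0.840633,0.541605)
center distance |VC| = r/sin(θ/2) = 8.191515/sin(66.2279°) = 8.950952
C = V + |VC|·bis = (18.8370,-10.9249)
T_A = V + ((C−V)·d_A)·d_A = V + 3.6081·d_A = (14.3236,-17.7608)
T_B = V + ((C−V)·d_B)·d_B = V + 3.6081·d_B = (10.7468,-12.2093)
sweep = 180° − θ = 47.5443°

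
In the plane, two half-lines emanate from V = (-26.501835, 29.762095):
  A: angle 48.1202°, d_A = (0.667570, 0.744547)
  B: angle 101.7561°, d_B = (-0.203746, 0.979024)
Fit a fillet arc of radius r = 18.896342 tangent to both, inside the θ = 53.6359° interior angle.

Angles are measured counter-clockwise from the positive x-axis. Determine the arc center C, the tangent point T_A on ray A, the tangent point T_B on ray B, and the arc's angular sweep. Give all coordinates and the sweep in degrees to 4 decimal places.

center=(-15.6177,70.2074) T_A=(-1.5485,57.5927) T_B=(-34.1177,66.3573) sweep=126.3641

bisector direction at 74.9381° = (0.259862,0.965646)
center distance |VC| = r/sin(θ/2) = 18.896342/sin(26.8179°) = 41.884168
C = V + |VC|·bis = (-15.6177,70.2074)
T_A = V + ((C−V)·d_A)·d_A = V + 37.3793·d_A = (-1.5485,57.5927)
T_B = V + ((C−V)·d_B)·d_B = V + 37.3793·d_B = (-34.1177,66.3573)
sweep = 180° − θ = 126.3641°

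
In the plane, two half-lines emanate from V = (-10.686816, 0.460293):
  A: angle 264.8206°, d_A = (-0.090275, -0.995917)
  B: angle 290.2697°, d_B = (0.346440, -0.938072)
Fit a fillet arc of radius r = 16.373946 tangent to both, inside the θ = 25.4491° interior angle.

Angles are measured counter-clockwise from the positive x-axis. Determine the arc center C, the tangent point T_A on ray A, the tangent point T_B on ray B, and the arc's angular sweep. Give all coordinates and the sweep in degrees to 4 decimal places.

center=(-0.9257,-73.2338) T_A=(-17.2328,-71.7557) T_B=(14.4342,-67.5612) sweep=154.5509

bisector direction at 277.5451° = (0.131307,-0.991342)
center distance |VC| = r/sin(θ/2) = 16.373946/sin(12.7246°) = 74.337761
C = V + |VC|·bis = (-0.9257,-73.2338)
T_A = V + ((C−V)·d_A)·d_A = V + 72.5120·d_A = (-17.2328,-71.7557)
T_B = V + ((C−V)·d_B)·d_B = V + 72.5120·d_B = (14.4342,-67.5612)
sweep = 180° − θ = 154.5509°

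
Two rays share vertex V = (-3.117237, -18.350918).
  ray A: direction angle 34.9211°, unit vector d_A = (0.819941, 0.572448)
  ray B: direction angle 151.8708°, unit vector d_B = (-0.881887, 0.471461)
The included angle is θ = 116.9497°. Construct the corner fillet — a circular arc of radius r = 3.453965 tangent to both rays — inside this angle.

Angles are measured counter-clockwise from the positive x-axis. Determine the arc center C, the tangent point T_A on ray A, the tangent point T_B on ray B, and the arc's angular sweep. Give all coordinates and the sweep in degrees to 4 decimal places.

center=(-3.3573,-14.3060) T_A=(-1.3800,-17.1381) T_B=(-4.9857,-17.3520) sweep=63.0503

bisector direction at 93.3960° = (-0.059236,0.998244)
center distance |VC| = r/sin(θ/2) = 3.453965/sin(58.4749°) = 4.051996
C = V + |VC|·bis = (-3.3573,-14.3060)
T_A = V + ((C−V)·d_A)·d_A = V + 2.1187·d_A = (-1.3800,-17.1381)
T_B = V + ((C−V)·d_B)·d_B = V + 2.1187·d_B = (-4.9857,-17.3520)
sweep = 180° − θ = 63.0503°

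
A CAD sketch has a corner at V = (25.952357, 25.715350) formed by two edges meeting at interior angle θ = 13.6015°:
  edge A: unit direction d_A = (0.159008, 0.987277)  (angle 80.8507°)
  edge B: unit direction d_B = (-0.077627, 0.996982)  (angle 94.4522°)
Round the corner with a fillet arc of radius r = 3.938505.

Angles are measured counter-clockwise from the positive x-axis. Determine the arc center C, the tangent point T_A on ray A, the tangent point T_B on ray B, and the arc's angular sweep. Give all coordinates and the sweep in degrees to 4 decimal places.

bisector direction at 87.6514° = (0.040978,0.999160)
center distance |VC| = r/sin(θ/2) = 3.938505/sin(6.8007°) = 33.259634
C = V + |VC|·bis = (27.3153,58.9470)
T_A = V + ((C−V)·d_A)·d_A = V + 33.0256·d_A = (31.2037,58.3208)
T_B = V + ((C−V)·d_B)·d_B = V + 33.0256·d_B = (23.3887,58.6413)
sweep = 180° − θ = 166.3985°

center=(27.3153,58.9470) T_A=(31.2037,58.3208) T_B=(23.3887,58.6413) sweep=166.3985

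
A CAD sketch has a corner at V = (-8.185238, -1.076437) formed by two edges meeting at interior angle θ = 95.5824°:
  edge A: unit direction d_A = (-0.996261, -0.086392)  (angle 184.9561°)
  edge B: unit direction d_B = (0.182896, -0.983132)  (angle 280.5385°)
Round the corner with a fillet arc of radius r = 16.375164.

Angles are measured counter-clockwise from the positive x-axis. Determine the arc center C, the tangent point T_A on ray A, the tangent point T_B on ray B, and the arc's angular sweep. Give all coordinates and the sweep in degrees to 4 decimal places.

center=(-21.5677,-18.6735) T_A=(-22.9824,-2.3596) T_B=(-5.4687,-15.6786) sweep=84.4176

bisector direction at 232.7473° = (-0.605331,-0.795973)
center distance |VC| = r/sin(θ/2) = 16.375164/sin(47.7912°) = 22.107645
C = V + |VC|·bis = (-21.5677,-18.6735)
T_A = V + ((C−V)·d_A)·d_A = V + 14.8527·d_A = (-22.9824,-2.3596)
T_B = V + ((C−V)·d_B)·d_B = V + 14.8527·d_B = (-5.4687,-15.6786)
sweep = 180° − θ = 84.4176°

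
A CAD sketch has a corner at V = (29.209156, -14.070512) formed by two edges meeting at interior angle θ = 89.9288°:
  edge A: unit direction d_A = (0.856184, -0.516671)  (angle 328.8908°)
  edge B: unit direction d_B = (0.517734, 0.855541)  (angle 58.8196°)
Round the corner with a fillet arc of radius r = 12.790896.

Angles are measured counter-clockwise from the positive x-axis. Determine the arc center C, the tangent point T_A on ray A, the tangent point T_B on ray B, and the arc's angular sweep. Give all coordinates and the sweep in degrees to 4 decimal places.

center=(46.7828,-9.7360) T_A=(40.1741,-20.6874) T_B=(35.8397,-3.1138) sweep=90.0712

bisector direction at 13.8552° = (0.970904,0.239469)
center distance |VC| = r/sin(θ/2) = 12.790896/sin(44.9644°) = 18.100308
C = V + |VC|·bis = (46.7828,-9.7360)
T_A = V + ((C−V)·d_A)·d_A = V + 12.8068·d_A = (40.1741,-20.6874)
T_B = V + ((C−V)·d_B)·d_B = V + 12.8068·d_B = (35.8397,-3.1138)
sweep = 180° − θ = 90.0712°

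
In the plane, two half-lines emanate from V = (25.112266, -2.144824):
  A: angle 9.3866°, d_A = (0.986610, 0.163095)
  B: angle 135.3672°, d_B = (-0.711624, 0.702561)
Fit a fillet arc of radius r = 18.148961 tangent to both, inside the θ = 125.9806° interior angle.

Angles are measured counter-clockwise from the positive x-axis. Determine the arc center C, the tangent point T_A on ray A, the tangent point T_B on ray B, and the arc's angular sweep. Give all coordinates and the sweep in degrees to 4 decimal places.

bisector direction at 72.3769° = (0.302754,0.953069)
center distance |VC| = r/sin(θ/2) = 18.148961/sin(62.9903°) = 20.370813
C = V + |VC|·bis = (31.2796,17.2700)
T_A = V + ((C−V)·d_A)·d_A = V + 9.2512·d_A = (34.2396,-0.6360)
T_B = V + ((C−V)·d_B)·d_B = V + 9.2512·d_B = (18.5289,4.3547)
sweep = 180° − θ = 54.0194°

center=(31.2796,17.2700) T_A=(34.2396,-0.6360) T_B=(18.5289,4.3547) sweep=54.0194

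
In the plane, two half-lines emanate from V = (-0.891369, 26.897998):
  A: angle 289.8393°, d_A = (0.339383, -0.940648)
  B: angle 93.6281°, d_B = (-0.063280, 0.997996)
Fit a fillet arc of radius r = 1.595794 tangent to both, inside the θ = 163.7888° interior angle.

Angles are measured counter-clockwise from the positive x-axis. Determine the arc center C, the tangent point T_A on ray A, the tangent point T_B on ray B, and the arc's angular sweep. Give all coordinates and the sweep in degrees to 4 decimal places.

bisector direction at 11.7337° = (0.979103,0.203363)
center distance |VC| = r/sin(θ/2) = 1.595794/sin(81.8944°) = 1.611897
C = V + |VC|·bis = (0.6868,27.2258)
T_A = V + ((C−V)·d_A)·d_A = V + 0.2273·d_A = (-0.8142,26.6842)
T_B = V + ((C−V)·d_B)·d_B = V + 0.2273·d_B = (-0.9058,27.1248)
sweep = 180° − θ = 16.2112°

center=(0.6868,27.2258) T_A=(-0.8142,26.6842) T_B=(-0.9058,27.1248) sweep=16.2112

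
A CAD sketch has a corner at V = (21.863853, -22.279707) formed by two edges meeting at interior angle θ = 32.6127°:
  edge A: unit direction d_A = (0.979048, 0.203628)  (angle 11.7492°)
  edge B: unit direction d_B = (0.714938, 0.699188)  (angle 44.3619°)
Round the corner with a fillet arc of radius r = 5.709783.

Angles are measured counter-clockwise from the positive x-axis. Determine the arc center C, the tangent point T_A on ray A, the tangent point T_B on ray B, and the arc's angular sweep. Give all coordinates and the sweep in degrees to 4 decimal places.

bisector direction at 28.0555° = (0.882492,0.470327)
center distance |VC| = r/sin(θ/2) = 5.709783/sin(16.3063°) = 20.335935
C = V + |VC|·bis = (39.8102,-12.7152)
T_A = V + ((C−V)·d_A)·d_A = V + 19.5179·d_A = (40.9728,-18.3053)
T_B = V + ((C−V)·d_B)·d_B = V + 19.5179·d_B = (35.8179,-8.6330)
sweep = 180° − θ = 147.3873°

center=(39.8102,-12.7152) T_A=(40.9728,-18.3053) T_B=(35.8179,-8.6330) sweep=147.3873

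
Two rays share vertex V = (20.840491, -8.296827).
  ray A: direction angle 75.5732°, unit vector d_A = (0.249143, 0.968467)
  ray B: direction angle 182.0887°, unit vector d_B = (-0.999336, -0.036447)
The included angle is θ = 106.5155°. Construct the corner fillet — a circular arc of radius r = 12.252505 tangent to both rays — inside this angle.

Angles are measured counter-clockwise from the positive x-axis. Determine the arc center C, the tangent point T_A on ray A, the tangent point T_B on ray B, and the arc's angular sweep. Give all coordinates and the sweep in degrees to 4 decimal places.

center=(11.2532,3.6142) T_A=(23.1194,0.5615) T_B=(11.6998,-8.6302) sweep=73.4845

bisector direction at 128.8310° = (-0.627025,0.778999)
center distance |VC| = r/sin(θ/2) = 12.252505/sin(53.2578°) = 15.290121
C = V + |VC|·bis = (11.2532,3.6142)
T_A = V + ((C−V)·d_A)·d_A = V + 9.1468·d_A = (23.1194,0.5615)
T_B = V + ((C−V)·d_B)·d_B = V + 9.1468·d_B = (11.6998,-8.6302)
sweep = 180° − θ = 73.4845°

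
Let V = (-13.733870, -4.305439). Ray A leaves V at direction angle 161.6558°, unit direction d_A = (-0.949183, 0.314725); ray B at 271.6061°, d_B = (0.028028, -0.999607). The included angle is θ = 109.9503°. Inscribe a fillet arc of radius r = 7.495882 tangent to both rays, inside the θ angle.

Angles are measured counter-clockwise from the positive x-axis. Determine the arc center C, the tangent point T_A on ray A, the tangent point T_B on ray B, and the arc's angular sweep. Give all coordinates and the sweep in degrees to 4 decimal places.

center=(-21.0796,-9.7670) T_A=(-18.7204,-2.6520) T_B=(-13.5866,-9.5569) sweep=70.0497

bisector direction at 216.6310° = (-0.802495,-0.596658)
center distance |VC| = r/sin(θ/2) = 7.495882/sin(54.9751°) = 9.153563
C = V + |VC|·bis = (-21.0796,-9.7670)
T_A = V + ((C−V)·d_A)·d_A = V + 5.2535·d_A = (-18.7204,-2.6520)
T_B = V + ((C−V)·d_B)·d_B = V + 5.2535·d_B = (-13.5866,-9.5569)
sweep = 180° − θ = 70.0497°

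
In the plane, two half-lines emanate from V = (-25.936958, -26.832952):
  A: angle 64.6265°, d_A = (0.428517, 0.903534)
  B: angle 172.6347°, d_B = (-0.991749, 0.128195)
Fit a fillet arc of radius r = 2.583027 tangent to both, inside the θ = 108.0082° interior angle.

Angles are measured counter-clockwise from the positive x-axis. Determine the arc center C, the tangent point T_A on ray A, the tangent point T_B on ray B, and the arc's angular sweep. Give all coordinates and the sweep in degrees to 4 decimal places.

center=(-27.4667,-24.0307) T_A=(-25.1329,-25.1376) T_B=(-27.7979,-26.5924) sweep=71.9918

bisector direction at 118.6306° = (-0.479161,0.877727)
center distance |VC| = r/sin(θ/2) = 2.583027/sin(54.0041°) = 3.192631
C = V + |VC|·bis = (-27.4667,-24.0307)
T_A = V + ((C−V)·d_A)·d_A = V + 1.8764·d_A = (-25.1329,-25.1376)
T_B = V + ((C−V)·d_B)·d_B = V + 1.8764·d_B = (-27.7979,-26.5924)
sweep = 180° − θ = 71.9918°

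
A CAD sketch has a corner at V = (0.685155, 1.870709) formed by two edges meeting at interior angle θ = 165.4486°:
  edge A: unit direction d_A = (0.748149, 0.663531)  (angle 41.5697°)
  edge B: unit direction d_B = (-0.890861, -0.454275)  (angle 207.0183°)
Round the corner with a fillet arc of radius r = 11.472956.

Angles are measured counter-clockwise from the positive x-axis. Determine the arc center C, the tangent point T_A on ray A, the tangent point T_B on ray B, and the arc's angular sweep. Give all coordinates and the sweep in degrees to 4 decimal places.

center=(-5.8316,11.4261) T_A=(1.7810,2.8426) T_B=(-0.6198,1.2053) sweep=14.5514

bisector direction at 124.2940° = (-0.563440,0.826157)
center distance |VC| = r/sin(θ/2) = 11.472956/sin(82.7243°) = 11.566083
C = V + |VC|·bis = (-5.8316,11.4261)
T_A = V + ((C−V)·d_A)·d_A = V + 1.4648·d_A = (1.7810,2.8426)
T_B = V + ((C−V)·d_B)·d_B = V + 1.4648·d_B = (-0.6198,1.2053)
sweep = 180° − θ = 14.5514°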